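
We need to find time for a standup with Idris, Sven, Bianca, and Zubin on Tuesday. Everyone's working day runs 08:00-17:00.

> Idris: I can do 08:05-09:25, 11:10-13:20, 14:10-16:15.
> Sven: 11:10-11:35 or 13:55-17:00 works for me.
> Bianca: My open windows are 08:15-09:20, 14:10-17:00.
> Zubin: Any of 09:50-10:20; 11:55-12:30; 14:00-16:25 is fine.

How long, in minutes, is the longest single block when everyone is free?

125

Idris ∩ Sven: 11:10-11:35, 14:10-16:15.
Idris ∩ Sven ∩ Bianca: 14:10-16:15.
Idris ∩ Sven ∩ Bianca ∩ Zubin: 14:10-16:15.
The longest is 14:10-16:15 at 125 minutes.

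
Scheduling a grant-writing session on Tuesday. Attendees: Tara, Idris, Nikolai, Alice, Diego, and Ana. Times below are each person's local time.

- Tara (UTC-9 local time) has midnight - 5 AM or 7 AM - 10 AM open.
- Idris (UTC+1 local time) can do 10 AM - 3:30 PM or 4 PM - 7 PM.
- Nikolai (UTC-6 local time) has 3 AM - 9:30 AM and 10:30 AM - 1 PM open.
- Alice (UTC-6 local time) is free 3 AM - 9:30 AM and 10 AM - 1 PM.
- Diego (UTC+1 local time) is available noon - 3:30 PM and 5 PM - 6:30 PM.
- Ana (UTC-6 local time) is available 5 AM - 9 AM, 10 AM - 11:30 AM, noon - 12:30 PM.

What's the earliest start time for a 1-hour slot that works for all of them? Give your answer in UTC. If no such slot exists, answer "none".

11:00

Tara in UTC: 09:00-14:00, 16:00-19:00 (add 9h to convert from UTC-9).
Idris in UTC: 09:00-14:30, 15:00-18:00 (subtract 1h to convert from UTC+1).
Nikolai in UTC: 09:00-15:30, 16:30-19:00 (add 6h to convert from UTC-6).
Alice in UTC: 09:00-15:30, 16:00-19:00 (add 6h to convert from UTC-6).
Diego in UTC: 11:00-14:30, 16:00-17:30 (subtract 1h to convert from UTC+1).
Ana in UTC: 11:00-15:00, 16:00-17:30, 18:00-18:30 (add 6h to convert from UTC-6).
Tara ∩ Idris: 09:00-14:00, 16:00-18:00.
Tara ∩ Idris ∩ Nikolai: 09:00-14:00, 16:30-18:00.
Tara ∩ Idris ∩ Nikolai ∩ Alice: 09:00-14:00, 16:30-18:00.
Tara ∩ Idris ∩ Nikolai ∩ Alice ∩ Diego: 11:00-14:00, 16:30-17:30.
Tara ∩ Idris ∩ Nikolai ∩ Alice ∩ Diego ∩ Ana: 11:00-14:00, 16:30-17:30.
The first common window of at least 60 minutes is 11:00-14:00, so the earliest start is 11:00.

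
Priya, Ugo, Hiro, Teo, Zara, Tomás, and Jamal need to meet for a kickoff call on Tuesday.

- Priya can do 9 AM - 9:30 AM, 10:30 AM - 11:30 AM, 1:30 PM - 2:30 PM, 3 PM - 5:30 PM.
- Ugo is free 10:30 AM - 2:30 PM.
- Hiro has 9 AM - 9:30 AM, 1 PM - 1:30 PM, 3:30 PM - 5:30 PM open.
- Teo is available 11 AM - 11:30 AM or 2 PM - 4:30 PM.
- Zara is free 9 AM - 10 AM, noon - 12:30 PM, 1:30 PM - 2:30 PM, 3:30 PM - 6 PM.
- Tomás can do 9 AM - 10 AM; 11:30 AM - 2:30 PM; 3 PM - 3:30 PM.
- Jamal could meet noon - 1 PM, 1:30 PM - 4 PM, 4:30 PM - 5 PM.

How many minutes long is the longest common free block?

0

Priya ∩ Ugo: 10:30-11:30, 13:30-14:30.
Priya ∩ Ugo ∩ Hiro: ∅.
Priya ∩ Ugo ∩ Hiro ∩ Teo: ∅.
Priya ∩ Ugo ∩ Hiro ∩ Teo ∩ Zara: ∅.
Priya ∩ Ugo ∩ Hiro ∩ Teo ∩ Zara ∩ Tomás: ∅.
Priya ∩ Ugo ∩ Hiro ∩ Teo ∩ Zara ∩ Tomás ∩ Jamal: ∅.
There is no time when everyone is free.
No common window exists, so the longest block is 0 minutes.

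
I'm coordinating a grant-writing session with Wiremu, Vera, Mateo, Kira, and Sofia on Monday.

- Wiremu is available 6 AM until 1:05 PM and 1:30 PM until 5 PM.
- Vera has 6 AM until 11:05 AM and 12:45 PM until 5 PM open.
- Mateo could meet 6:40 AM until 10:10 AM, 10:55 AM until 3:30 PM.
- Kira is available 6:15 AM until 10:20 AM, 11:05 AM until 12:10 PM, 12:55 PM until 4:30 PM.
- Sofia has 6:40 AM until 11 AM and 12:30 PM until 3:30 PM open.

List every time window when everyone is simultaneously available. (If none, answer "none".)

06:40-10:10, 12:55-13:05, 13:30-15:30

Wiremu ∩ Vera: 06:00-11:05, 12:45-13:05, 13:30-17:00.
Wiremu ∩ Vera ∩ Mateo: 06:40-10:10, 10:55-11:05, 12:45-13:05, 13:30-15:30.
Wiremu ∩ Vera ∩ Mateo ∩ Kira: 06:40-10:10, 12:55-13:05, 13:30-15:30.
Wiremu ∩ Vera ∩ Mateo ∩ Kira ∩ Sofia: 06:40-10:10, 12:55-13:05, 13:30-15:30.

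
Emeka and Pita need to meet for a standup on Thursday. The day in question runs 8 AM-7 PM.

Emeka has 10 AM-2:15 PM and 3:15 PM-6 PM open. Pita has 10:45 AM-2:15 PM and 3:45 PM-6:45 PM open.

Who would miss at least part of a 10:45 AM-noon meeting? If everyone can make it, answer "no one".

no one

Emeka: free for 10:45-12:00. Pita: free for 10:45-12:00.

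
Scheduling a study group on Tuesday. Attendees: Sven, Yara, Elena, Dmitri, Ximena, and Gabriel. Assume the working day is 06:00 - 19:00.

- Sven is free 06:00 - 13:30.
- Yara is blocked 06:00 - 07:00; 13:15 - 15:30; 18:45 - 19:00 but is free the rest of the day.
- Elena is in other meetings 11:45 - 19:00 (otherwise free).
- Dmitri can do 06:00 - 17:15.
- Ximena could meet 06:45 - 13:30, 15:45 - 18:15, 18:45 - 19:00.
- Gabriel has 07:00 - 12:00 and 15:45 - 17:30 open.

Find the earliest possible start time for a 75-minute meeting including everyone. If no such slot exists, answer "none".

Sven free: 06:00-13:30.
Yara free: 07:00-13:15, 15:30-18:45 (invert busy blocks within the working day).
Elena free: 06:00-11:45 (invert busy blocks within the working day).
Dmitri free: 06:00-17:15.
Ximena free: 06:45-13:30, 15:45-18:15, 18:45-19:00.
Gabriel free: 07:00-12:00, 15:45-17:30.
Sven ∩ Yara: 07:00-13:15.
Sven ∩ Yara ∩ Elena: 07:00-11:45.
Sven ∩ Yara ∩ Elena ∩ Dmitri: 07:00-11:45.
Sven ∩ Yara ∩ Elena ∩ Dmitri ∩ Ximena: 07:00-11:45.
Sven ∩ Yara ∩ Elena ∩ Dmitri ∩ Ximena ∩ Gabriel: 07:00-11:45.
The first common window of at least 75 minutes is 07:00-11:45, so the earliest start is 07:00.

07:00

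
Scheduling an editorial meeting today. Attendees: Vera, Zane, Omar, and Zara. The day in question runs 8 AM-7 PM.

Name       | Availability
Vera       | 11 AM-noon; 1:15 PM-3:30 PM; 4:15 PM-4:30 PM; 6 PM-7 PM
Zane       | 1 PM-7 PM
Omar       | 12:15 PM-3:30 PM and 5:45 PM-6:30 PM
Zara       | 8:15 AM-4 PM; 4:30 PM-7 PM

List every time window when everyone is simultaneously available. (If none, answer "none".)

13:15-15:30, 18:00-18:30

Vera ∩ Zane: 13:15-15:30, 16:15-16:30, 18:00-19:00.
Vera ∩ Zane ∩ Omar: 13:15-15:30, 18:00-18:30.
Vera ∩ Zane ∩ Omar ∩ Zara: 13:15-15:30, 18:00-18:30.
So the common availability across everyone is 13:15-15:30, 18:00-18:30.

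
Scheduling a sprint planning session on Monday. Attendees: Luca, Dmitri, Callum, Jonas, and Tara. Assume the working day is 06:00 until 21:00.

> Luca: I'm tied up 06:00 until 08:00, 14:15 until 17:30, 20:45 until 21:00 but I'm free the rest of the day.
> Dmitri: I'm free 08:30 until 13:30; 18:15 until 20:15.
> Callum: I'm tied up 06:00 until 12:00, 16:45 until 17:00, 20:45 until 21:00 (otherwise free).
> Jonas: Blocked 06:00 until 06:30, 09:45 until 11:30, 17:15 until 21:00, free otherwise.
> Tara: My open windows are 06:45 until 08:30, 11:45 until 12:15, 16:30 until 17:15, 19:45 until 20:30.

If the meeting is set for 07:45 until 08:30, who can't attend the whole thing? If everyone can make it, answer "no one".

Luca free: 08:00-14:15, 17:30-20:45 (invert busy blocks within the working day).
Dmitri free: 08:30-13:30, 18:15-20:15.
Callum free: 12:00-16:45, 17:00-20:45 (invert busy blocks within the working day).
Jonas free: 06:30-09:45, 11:30-17:15 (invert busy blocks within the working day).
Tara free: 06:45-08:30, 11:45-12:15, 16:30-17:15, 19:45-20:30.
Luca: not fully free for 07:45-08:30. Dmitri: not fully free for 07:45-08:30. Callum: not fully free for 07:45-08:30. Jonas: free for 07:45-08:30. Tara: free for 07:45-08:30.

Callum, Dmitri, Luca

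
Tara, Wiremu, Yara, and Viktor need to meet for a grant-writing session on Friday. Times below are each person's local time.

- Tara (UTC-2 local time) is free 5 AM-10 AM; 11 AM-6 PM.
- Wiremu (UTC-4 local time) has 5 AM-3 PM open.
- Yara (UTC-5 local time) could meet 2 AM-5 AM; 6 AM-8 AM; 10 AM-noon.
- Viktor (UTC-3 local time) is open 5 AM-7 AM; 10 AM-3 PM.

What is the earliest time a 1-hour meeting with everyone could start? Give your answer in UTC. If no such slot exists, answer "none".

Tara in UTC: 07:00-12:00, 13:00-20:00 (add 2h to convert from UTC-2).
Wiremu in UTC: 09:00-19:00 (add 4h to convert from UTC-4).
Yara in UTC: 07:00-10:00, 11:00-13:00, 15:00-17:00 (add 5h to convert from UTC-5).
Viktor in UTC: 08:00-10:00, 13:00-18:00 (add 3h to convert from UTC-3).
Tara ∩ Wiremu: 09:00-12:00, 13:00-19:00.
Tara ∩ Wiremu ∩ Yara: 09:00-10:00, 11:00-12:00, 15:00-17:00.
Tara ∩ Wiremu ∩ Yara ∩ Viktor: 09:00-10:00, 15:00-17:00.
The first common window of at least 60 minutes is 09:00-10:00, so the earliest start is 09:00.

09:00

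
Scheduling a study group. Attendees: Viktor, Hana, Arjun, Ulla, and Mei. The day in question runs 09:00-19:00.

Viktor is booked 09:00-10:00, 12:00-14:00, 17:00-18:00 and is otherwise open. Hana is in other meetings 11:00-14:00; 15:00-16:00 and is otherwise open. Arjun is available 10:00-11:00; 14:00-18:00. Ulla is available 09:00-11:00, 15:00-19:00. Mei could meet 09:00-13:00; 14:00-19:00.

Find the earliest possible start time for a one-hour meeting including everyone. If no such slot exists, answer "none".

10:00

Viktor free: 10:00-12:00, 14:00-17:00, 18:00-19:00 (invert busy blocks within the working day).
Hana free: 09:00-11:00, 14:00-15:00, 16:00-19:00 (invert busy blocks within the working day).
Arjun free: 10:00-11:00, 14:00-18:00.
Ulla free: 09:00-11:00, 15:00-19:00.
Mei free: 09:00-13:00, 14:00-19:00.
Viktor ∩ Hana: 10:00-11:00, 14:00-15:00, 16:00-17:00, 18:00-19:00.
Viktor ∩ Hana ∩ Arjun: 10:00-11:00, 14:00-15:00, 16:00-17:00.
Viktor ∩ Hana ∩ Arjun ∩ Ulla: 10:00-11:00, 16:00-17:00.
Viktor ∩ Hana ∩ Arjun ∩ Ulla ∩ Mei: 10:00-11:00, 16:00-17:00.
The first common window of at least 60 minutes is 10:00-11:00, so the earliest start is 10:00.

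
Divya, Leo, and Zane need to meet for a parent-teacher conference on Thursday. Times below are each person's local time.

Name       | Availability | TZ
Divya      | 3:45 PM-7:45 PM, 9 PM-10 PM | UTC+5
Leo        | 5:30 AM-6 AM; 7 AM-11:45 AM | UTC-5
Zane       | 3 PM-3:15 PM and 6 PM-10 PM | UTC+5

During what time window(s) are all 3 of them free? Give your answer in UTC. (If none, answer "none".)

13:00-14:45, 16:00-16:45

Divya in UTC: 10:45-14:45, 16:00-17:00 (subtract 5h to convert from UTC+5).
Leo in UTC: 10:30-11:00, 12:00-16:45 (add 5h to convert from UTC-5).
Zane in UTC: 10:00-10:15, 13:00-17:00 (subtract 5h to convert from UTC+5).
Divya ∩ Leo: 10:45-11:00, 12:00-14:45, 16:00-16:45.
Divya ∩ Leo ∩ Zane: 13:00-14:45, 16:00-16:45.
Those are the intersection windows.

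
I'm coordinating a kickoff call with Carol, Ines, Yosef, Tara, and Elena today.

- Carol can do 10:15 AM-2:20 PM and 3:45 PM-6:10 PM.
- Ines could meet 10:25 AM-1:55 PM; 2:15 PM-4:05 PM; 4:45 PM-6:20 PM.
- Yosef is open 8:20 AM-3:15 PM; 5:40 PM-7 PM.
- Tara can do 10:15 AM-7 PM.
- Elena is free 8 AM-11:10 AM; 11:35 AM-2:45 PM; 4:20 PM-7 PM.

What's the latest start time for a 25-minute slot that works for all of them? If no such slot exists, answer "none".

17:45

Carol ∩ Ines: 10:25-13:55, 14:15-14:20, 15:45-16:05, 16:45-18:10.
Carol ∩ Ines ∩ Yosef: 10:25-13:55, 14:15-14:20, 17:40-18:10.
Carol ∩ Ines ∩ Yosef ∩ Tara: 10:25-13:55, 14:15-14:20, 17:40-18:10.
Carol ∩ Ines ∩ Yosef ∩ Tara ∩ Elena: 10:25-11:10, 11:35-13:55, 14:15-14:20, 17:40-18:10.
So the common availability across everyone is 10:25-11:10, 11:35-13:55, 14:15-14:20, 17:40-18:10.
The last common window of at least 25 minutes is 17:40-18:10; a 25-minute meeting can start as late as 17:45 and still end by 18:10.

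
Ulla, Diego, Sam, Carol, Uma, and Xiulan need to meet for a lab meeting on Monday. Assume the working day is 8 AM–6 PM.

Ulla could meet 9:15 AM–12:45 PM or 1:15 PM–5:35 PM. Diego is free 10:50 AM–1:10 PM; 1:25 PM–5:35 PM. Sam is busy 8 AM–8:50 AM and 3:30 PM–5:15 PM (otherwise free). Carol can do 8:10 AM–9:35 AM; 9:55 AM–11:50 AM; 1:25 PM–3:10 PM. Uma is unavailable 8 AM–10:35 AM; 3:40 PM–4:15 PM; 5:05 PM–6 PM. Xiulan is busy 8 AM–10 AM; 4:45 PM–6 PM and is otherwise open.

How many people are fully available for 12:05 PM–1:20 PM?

3

Ulla free: 09:15-12:45, 13:15-17:35.
Diego free: 10:50-13:10, 13:25-17:35.
Sam free: 08:50-15:30, 17:15-18:00 (invert busy blocks within the working day).
Carol free: 08:10-09:35, 09:55-11:50, 13:25-15:10.
Uma free: 10:35-15:40, 16:15-17:05 (invert busy blocks within the working day).
Xiulan free: 10:00-16:45 (invert busy blocks within the working day).
Sam, Uma, and Xiulan can make the full 12:05-13:20 slot — that's 3.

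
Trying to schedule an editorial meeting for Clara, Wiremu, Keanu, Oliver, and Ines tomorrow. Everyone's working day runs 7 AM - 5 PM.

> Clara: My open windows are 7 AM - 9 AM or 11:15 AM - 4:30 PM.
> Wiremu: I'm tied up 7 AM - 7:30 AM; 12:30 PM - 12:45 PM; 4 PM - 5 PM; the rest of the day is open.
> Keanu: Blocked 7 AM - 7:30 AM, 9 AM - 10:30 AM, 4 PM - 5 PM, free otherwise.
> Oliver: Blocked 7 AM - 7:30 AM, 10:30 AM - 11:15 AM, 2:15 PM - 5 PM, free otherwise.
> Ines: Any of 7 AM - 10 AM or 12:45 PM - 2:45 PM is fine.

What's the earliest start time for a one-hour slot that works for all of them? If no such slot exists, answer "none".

07:30

Clara free: 07:00-09:00, 11:15-16:30.
Wiremu free: 07:30-12:30, 12:45-16:00 (invert busy blocks within the working day).
Keanu free: 07:30-09:00, 10:30-16:00 (invert busy blocks within the working day).
Oliver free: 07:30-10:30, 11:15-14:15 (invert busy blocks within the working day).
Ines free: 07:00-10:00, 12:45-14:45.
Clara ∩ Wiremu: 07:30-09:00, 11:15-12:30, 12:45-16:00.
Clara ∩ Wiremu ∩ Keanu: 07:30-09:00, 11:15-12:30, 12:45-16:00.
Clara ∩ Wiremu ∩ Keanu ∩ Oliver: 07:30-09:00, 11:15-12:30, 12:45-14:15.
Clara ∩ Wiremu ∩ Keanu ∩ Oliver ∩ Ines: 07:30-09:00, 12:45-14:15.
The first common window of at least 60 minutes is 07:30-09:00, so the earliest start is 07:30.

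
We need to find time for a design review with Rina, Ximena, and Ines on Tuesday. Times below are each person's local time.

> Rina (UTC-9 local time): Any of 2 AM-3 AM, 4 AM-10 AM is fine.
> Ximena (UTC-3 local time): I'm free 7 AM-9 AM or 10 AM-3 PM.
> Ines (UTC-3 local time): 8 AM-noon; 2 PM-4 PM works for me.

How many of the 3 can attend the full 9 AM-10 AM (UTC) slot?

0

Rina in UTC: 11:00-12:00, 13:00-19:00 (add 9h to convert from UTC-9).
Ximena in UTC: 10:00-12:00, 13:00-18:00 (add 3h to convert from UTC-3).
Ines in UTC: 11:00-15:00, 17:00-19:00 (add 3h to convert from UTC-3).
nobody can make the full 09:00-10:00 slot — that's 0.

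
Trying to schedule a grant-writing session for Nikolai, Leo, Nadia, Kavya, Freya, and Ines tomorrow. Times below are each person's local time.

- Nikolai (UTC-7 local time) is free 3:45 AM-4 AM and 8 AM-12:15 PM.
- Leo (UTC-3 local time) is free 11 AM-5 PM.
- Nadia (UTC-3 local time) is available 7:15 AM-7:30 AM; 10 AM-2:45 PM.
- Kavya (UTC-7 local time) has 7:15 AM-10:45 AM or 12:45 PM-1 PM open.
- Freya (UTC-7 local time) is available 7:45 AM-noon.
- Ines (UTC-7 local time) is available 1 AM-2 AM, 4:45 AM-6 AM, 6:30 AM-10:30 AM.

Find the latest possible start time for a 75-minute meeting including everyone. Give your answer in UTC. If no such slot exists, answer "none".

Nikolai in UTC: 10:45-11:00, 15:00-19:15 (add 7h to convert from UTC-7).
Leo in UTC: 14:00-20:00 (add 3h to convert from UTC-3).
Nadia in UTC: 10:15-10:30, 13:00-17:45 (add 3h to convert from UTC-3).
Kavya in UTC: 14:15-17:45, 19:45-20:00 (add 7h to convert from UTC-7).
Freya in UTC: 14:45-19:00 (add 7h to convert from UTC-7).
Ines in UTC: 08:00-09:00, 11:45-13:00, 13:30-17:30 (add 7h to convert from UTC-7).
Nikolai ∩ Leo: 15:00-19:15.
Nikolai ∩ Leo ∩ Nadia: 15:00-17:45.
Nikolai ∩ Leo ∩ Nadia ∩ Kavya: 15:00-17:45.
Nikolai ∩ Leo ∩ Nadia ∩ Kavya ∩ Freya: 15:00-17:45.
Nikolai ∩ Leo ∩ Nadia ∩ Kavya ∩ Freya ∩ Ines: 15:00-17:30.
The last common window of at least 75 minutes is 15:00-17:30; a 75-minute meeting can start as late as 16:15 and still end by 17:30.

16:15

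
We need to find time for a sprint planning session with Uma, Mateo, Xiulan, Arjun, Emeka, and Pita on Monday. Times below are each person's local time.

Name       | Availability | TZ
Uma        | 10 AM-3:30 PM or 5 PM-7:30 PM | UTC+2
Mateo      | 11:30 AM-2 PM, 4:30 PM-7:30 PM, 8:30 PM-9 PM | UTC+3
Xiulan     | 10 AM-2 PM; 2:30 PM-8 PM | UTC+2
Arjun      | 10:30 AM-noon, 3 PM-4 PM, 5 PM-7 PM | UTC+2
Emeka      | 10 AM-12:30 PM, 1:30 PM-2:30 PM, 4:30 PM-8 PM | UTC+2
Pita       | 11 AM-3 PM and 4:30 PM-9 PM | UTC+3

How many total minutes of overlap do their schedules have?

Uma in UTC: 08:00-13:30, 15:00-17:30 (subtract 2h to convert from UTC+2).
Mateo in UTC: 08:30-11:00, 13:30-16:30, 17:30-18:00 (subtract 3h to convert from UTC+3).
Xiulan in UTC: 08:00-12:00, 12:30-18:00 (subtract 2h to convert from UTC+2).
Arjun in UTC: 08:30-10:00, 13:00-14:00, 15:00-17:00 (subtract 2h to convert from UTC+2).
Emeka in UTC: 08:00-10:30, 11:30-12:30, 14:30-18:00 (subtract 2h to convert from UTC+2).
Pita in UTC: 08:00-12:00, 13:30-18:00 (subtract 3h to convert from UTC+3).
Uma ∩ Mateo: 08:30-11:00, 15:00-16:30.
Uma ∩ Mateo ∩ Xiulan: 08:30-11:00, 15:00-16:30.
Uma ∩ Mateo ∩ Xiulan ∩ Arjun: 08:30-10:00, 15:00-16:30.
Uma ∩ Mateo ∩ Xiulan ∩ Arjun ∩ Emeka: 08:30-10:00, 15:00-16:30.
Uma ∩ Mateo ∩ Xiulan ∩ Arjun ∩ Emeka ∩ Pita: 08:30-10:00, 15:00-16:30.
Those are the intersection windows.
Summing the common windows: 90 + 90 = 180 minutes.

180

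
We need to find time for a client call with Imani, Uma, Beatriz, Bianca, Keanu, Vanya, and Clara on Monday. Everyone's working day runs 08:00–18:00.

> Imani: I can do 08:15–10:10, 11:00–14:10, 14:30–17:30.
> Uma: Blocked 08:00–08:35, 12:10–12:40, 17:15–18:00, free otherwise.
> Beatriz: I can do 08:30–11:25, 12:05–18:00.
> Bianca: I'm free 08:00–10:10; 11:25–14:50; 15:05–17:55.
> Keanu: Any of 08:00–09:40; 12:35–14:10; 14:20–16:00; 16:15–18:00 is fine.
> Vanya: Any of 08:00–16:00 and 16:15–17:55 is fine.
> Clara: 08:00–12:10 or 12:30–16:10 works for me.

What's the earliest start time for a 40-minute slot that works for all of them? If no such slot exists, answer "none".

08:35

Imani free: 08:15-10:10, 11:00-14:10, 14:30-17:30.
Uma free: 08:35-12:10, 12:40-17:15 (invert busy blocks within the working day).
Beatriz free: 08:30-11:25, 12:05-18:00.
Bianca free: 08:00-10:10, 11:25-14:50, 15:05-17:55.
Keanu free: 08:00-09:40, 12:35-14:10, 14:20-16:00, 16:15-18:00.
Vanya free: 08:00-16:00, 16:15-17:55.
Clara free: 08:00-12:10, 12:30-16:10.
Imani ∩ Uma: 08:35-10:10, 11:00-12:10, 12:40-14:10, 14:30-17:15.
Imani ∩ Uma ∩ Beatriz: 08:35-10:10, 11:00-11:25, 12:05-12:10, 12:40-14:10, 14:30-17:15.
Imani ∩ Uma ∩ Beatriz ∩ Bianca: 08:35-10:10, 12:05-12:10, 12:40-14:10, 14:30-14:50, 15:05-17:15.
Imani ∩ Uma ∩ Beatriz ∩ Bianca ∩ Keanu: 08:35-09:40, 12:40-14:10, 14:30-14:50, 15:05-16:00, 16:15-17:15.
Imani ∩ Uma ∩ Beatriz ∩ Bianca ∩ Keanu ∩ Vanya: 08:35-09:40, 12:40-14:10, 14:30-14:50, 15:05-16:00, 16:15-17:15.
Imani ∩ Uma ∩ Beatriz ∩ Bianca ∩ Keanu ∩ Vanya ∩ Clara: 08:35-09:40, 12:40-14:10, 14:30-14:50, 15:05-16:00.
The first common window of at least 40 minutes is 08:35-09:40, so the earliest start is 08:35.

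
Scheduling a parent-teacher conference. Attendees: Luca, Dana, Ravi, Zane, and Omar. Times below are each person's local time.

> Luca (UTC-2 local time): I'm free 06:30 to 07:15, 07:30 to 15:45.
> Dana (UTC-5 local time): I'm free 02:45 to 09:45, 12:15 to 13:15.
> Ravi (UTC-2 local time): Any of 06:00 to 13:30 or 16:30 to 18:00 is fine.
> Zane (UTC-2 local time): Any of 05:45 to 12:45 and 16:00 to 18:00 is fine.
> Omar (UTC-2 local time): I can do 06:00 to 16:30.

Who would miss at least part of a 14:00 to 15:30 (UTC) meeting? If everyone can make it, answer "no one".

Dana, Zane

Luca in UTC: 08:30-09:15, 09:30-17:45 (add 2h to convert from UTC-2).
Dana in UTC: 07:45-14:45, 17:15-18:15 (add 5h to convert from UTC-5).
Ravi in UTC: 08:00-15:30, 18:30-20:00 (add 2h to convert from UTC-2).
Zane in UTC: 07:45-14:45, 18:00-20:00 (add 2h to convert from UTC-2).
Omar in UTC: 08:00-18:30 (add 2h to convert from UTC-2).
Luca: free for 14:00-15:30. Dana: not fully free for 14:00-15:30. Ravi: free for 14:00-15:30. Zane: not fully free for 14:00-15:30. Omar: free for 14:00-15:30.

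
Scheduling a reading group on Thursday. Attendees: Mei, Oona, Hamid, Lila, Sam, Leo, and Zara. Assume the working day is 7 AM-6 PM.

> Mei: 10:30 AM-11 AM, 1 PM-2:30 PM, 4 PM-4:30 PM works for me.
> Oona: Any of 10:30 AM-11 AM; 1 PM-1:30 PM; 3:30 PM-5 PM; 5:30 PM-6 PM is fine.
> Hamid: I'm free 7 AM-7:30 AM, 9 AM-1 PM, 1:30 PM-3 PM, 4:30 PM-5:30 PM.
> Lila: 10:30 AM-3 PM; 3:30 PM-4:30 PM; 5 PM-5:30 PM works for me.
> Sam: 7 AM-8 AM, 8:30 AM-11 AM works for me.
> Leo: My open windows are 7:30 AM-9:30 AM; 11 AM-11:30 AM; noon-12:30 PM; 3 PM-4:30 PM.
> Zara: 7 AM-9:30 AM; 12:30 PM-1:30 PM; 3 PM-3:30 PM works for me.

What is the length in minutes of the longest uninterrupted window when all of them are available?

0

Mei ∩ Oona: 10:30-11:00, 13:00-13:30, 16:00-16:30.
Mei ∩ Oona ∩ Hamid: 10:30-11:00.
Mei ∩ Oona ∩ Hamid ∩ Lila: 10:30-11:00.
Mei ∩ Oona ∩ Hamid ∩ Lila ∩ Sam: 10:30-11:00.
Mei ∩ Oona ∩ Hamid ∩ Lila ∩ Sam ∩ Leo: ∅.
Mei ∩ Oona ∩ Hamid ∩ Lila ∩ Sam ∩ Leo ∩ Zara: ∅.
There is no time when everyone is free.
No common window exists, so the longest block is 0 minutes.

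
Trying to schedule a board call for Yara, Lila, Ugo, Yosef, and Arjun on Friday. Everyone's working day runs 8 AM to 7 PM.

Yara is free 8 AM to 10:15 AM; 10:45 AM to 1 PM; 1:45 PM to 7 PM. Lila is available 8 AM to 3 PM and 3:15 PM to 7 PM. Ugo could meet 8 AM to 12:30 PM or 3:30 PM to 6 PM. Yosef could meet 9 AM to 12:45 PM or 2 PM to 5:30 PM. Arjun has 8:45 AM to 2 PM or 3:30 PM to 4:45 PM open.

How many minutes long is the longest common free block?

105

Yara ∩ Lila: 08:00-10:15, 10:45-13:00, 13:45-15:00, 15:15-19:00.
Yara ∩ Lila ∩ Ugo: 08:00-10:15, 10:45-12:30, 15:30-18:00.
Yara ∩ Lila ∩ Ugo ∩ Yosef: 09:00-10:15, 10:45-12:30, 15:30-17:30.
Yara ∩ Lila ∩ Ugo ∩ Yosef ∩ Arjun: 09:00-10:15, 10:45-12:30, 15:30-16:45.
The longest is 10:45-12:30 at 105 minutes.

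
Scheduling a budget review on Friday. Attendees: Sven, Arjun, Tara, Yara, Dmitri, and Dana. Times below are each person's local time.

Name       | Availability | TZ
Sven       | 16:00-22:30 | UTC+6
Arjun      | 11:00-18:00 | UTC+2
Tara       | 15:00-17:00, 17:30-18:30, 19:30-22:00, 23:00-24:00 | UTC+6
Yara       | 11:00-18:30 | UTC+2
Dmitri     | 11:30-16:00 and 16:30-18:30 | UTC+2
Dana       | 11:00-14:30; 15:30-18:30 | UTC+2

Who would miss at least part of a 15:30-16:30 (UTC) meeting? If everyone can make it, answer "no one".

Arjun, Tara

Sven in UTC: 10:00-16:30 (subtract 6h to convert from UTC+6).
Arjun in UTC: 09:00-16:00 (subtract 2h to convert from UTC+2).
Tara in UTC: 09:00-11:00, 11:30-12:30, 13:30-16:00, 17:00-18:00 (subtract 6h to convert from UTC+6).
Yara in UTC: 09:00-16:30 (subtract 2h to convert from UTC+2).
Dmitri in UTC: 09:30-14:00, 14:30-16:30 (subtract 2h to convert from UTC+2).
Dana in UTC: 09:00-12:30, 13:30-16:30 (subtract 2h to convert from UTC+2).
Sven: free for 15:30-16:30. Arjun: not fully free for 15:30-16:30. Tara: not fully free for 15:30-16:30. Yara: free for 15:30-16:30. Dmitri: free for 15:30-16:30. Dana: free for 15:30-16:30.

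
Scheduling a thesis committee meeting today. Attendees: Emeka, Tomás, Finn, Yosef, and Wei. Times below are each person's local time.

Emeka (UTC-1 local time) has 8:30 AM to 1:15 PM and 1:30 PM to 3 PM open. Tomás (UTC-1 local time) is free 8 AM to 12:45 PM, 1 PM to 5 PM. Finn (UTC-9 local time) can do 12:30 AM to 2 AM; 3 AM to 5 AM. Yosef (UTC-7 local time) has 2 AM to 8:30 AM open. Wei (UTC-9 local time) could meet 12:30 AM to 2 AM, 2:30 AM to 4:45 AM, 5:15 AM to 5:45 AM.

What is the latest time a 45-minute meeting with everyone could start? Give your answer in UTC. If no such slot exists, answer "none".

Emeka in UTC: 09:30-14:15, 14:30-16:00 (add 1h to convert from UTC-1).
Tomás in UTC: 09:00-13:45, 14:00-18:00 (add 1h to convert from UTC-1).
Finn in UTC: 09:30-11:00, 12:00-14:00 (add 9h to convert from UTC-9).
Yosef in UTC: 09:00-15:30 (add 7h to convert from UTC-7).
Wei in UTC: 09:30-11:00, 11:30-13:45, 14:15-14:45 (add 9h to convert from UTC-9).
Emeka ∩ Tomás: 09:30-13:45, 14:00-14:15, 14:30-16:00.
Emeka ∩ Tomás ∩ Finn: 09:30-11:00, 12:00-13:45.
Emeka ∩ Tomás ∩ Finn ∩ Yosef: 09:30-11:00, 12:00-13:45.
Emeka ∩ Tomás ∩ Finn ∩ Yosef ∩ Wei: 09:30-11:00, 12:00-13:45.
So the common availability across everyone is 09:30-11:00, 12:00-13:45.
The last common window of at least 45 minutes is 12:00-13:45; a 45-minute meeting can start as late as 13:00 and still end by 13:45.

13:00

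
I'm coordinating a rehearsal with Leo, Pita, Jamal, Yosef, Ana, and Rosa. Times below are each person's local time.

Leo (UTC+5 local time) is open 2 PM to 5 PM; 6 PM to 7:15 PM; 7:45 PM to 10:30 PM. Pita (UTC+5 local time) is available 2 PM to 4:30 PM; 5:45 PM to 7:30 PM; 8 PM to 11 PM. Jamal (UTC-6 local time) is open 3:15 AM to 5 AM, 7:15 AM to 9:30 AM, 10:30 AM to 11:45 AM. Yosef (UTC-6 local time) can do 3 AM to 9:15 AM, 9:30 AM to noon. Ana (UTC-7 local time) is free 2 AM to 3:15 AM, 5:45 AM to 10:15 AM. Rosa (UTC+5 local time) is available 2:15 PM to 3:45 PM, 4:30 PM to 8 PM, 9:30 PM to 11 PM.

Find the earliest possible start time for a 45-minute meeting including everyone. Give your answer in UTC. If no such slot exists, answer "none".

09:15

Leo in UTC: 09:00-12:00, 13:00-14:15, 14:45-17:30 (subtract 5h to convert from UTC+5).
Pita in UTC: 09:00-11:30, 12:45-14:30, 15:00-18:00 (subtract 5h to convert from UTC+5).
Jamal in UTC: 09:15-11:00, 13:15-15:30, 16:30-17:45 (add 6h to convert from UTC-6).
Yosef in UTC: 09:00-15:15, 15:30-18:00 (add 6h to convert from UTC-6).
Ana in UTC: 09:00-10:15, 12:45-17:15 (add 7h to convert from UTC-7).
Rosa in UTC: 09:15-10:45, 11:30-15:00, 16:30-18:00 (subtract 5h to convert from UTC+5).
Leo ∩ Pita: 09:00-11:30, 13:00-14:15, 15:00-17:30.
Leo ∩ Pita ∩ Jamal: 09:15-11:00, 13:15-14:15, 15:00-15:30, 16:30-17:30.
Leo ∩ Pita ∩ Jamal ∩ Yosef: 09:15-11:00, 13:15-14:15, 15:00-15:15, 16:30-17:30.
Leo ∩ Pita ∩ Jamal ∩ Yosef ∩ Ana: 09:15-10:15, 13:15-14:15, 15:00-15:15, 16:30-17:15.
Leo ∩ Pita ∩ Jamal ∩ Yosef ∩ Ana ∩ Rosa: 09:15-10:15, 13:15-14:15, 16:30-17:15.
The first common window of at least 45 minutes is 09:15-10:15, so the earliest start is 09:15.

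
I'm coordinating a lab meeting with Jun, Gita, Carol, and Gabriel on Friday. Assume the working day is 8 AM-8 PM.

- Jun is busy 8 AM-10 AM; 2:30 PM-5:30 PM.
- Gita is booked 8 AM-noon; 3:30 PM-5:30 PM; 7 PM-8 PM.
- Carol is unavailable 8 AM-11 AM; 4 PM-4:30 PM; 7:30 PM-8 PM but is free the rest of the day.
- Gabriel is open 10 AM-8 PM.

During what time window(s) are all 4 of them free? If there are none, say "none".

12:00-14:30, 17:30-19:00

Jun free: 10:00-14:30, 17:30-20:00 (invert busy blocks within the working day).
Gita free: 12:00-15:30, 17:30-19:00 (invert busy blocks within the working day).
Carol free: 11:00-16:00, 16:30-19:30 (invert busy blocks within the working day).
Gabriel free: 10:00-20:00.
Jun ∩ Gita: 12:00-14:30, 17:30-19:00.
Jun ∩ Gita ∩ Carol: 12:00-14:30, 17:30-19:00.
Jun ∩ Gita ∩ Carol ∩ Gabriel: 12:00-14:30, 17:30-19:00.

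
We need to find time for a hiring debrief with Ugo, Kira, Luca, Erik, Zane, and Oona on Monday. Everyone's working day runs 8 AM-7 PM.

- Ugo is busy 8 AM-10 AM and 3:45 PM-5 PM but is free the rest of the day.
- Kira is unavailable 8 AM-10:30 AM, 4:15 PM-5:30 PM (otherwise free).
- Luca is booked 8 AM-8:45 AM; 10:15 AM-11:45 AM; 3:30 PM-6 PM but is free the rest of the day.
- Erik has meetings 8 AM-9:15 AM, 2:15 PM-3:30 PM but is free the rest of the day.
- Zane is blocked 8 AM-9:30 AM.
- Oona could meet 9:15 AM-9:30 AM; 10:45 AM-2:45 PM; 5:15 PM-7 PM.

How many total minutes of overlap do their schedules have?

210

Ugo free: 10:00-15:45, 17:00-19:00 (invert busy blocks within the working day).
Kira free: 10:30-16:15, 17:30-19:00 (invert busy blocks within the working day).
Luca free: 08:45-10:15, 11:45-15:30, 18:00-19:00 (invert busy blocks within the working day).
Erik free: 09:15-14:15, 15:30-19:00 (invert busy blocks within the working day).
Zane free: 09:30-19:00 (invert busy blocks within the working day).
Oona free: 09:15-09:30, 10:45-14:45, 17:15-19:00.
Ugo ∩ Kira: 10:30-15:45, 17:30-19:00.
Ugo ∩ Kira ∩ Luca: 11:45-15:30, 18:00-19:00.
Ugo ∩ Kira ∩ Luca ∩ Erik: 11:45-14:15, 18:00-19:00.
Ugo ∩ Kira ∩ Luca ∩ Erik ∩ Zane: 11:45-14:15, 18:00-19:00.
Ugo ∩ Kira ∩ Luca ∩ Erik ∩ Zane ∩ Oona: 11:45-14:15, 18:00-19:00.
Summing the common windows: 150 + 60 = 210 minutes.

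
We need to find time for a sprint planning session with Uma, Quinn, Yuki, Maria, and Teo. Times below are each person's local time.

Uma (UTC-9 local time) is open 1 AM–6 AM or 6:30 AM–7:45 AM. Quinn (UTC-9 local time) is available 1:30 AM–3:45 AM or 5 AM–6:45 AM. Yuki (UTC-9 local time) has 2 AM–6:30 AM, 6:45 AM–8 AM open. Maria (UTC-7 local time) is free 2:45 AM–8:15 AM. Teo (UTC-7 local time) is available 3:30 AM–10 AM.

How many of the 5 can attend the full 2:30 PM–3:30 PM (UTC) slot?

3

Uma in UTC: 10:00-15:00, 15:30-16:45 (add 9h to convert from UTC-9).
Quinn in UTC: 10:30-12:45, 14:00-15:45 (add 9h to convert from UTC-9).
Yuki in UTC: 11:00-15:30, 15:45-17:00 (add 9h to convert from UTC-9).
Maria in UTC: 09:45-15:15 (add 7h to convert from UTC-7).
Teo in UTC: 10:30-17:00 (add 7h to convert from UTC-7).
Quinn, Yuki, and Teo can make the full 14:30-15:30 slot — that's 3.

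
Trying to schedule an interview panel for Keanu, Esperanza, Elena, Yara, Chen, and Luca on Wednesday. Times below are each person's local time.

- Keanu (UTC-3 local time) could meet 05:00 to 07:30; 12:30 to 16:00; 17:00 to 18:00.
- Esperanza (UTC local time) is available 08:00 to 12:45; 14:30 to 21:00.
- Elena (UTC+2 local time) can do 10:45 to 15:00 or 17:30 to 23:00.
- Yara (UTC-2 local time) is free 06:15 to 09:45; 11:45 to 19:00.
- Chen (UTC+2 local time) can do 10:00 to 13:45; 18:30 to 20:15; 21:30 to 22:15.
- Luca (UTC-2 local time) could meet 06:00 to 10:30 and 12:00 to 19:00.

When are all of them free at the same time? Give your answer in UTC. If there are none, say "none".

Keanu in UTC: 08:00-10:30, 15:30-19:00, 20:00-21:00 (add 3h to convert from UTC-3).
Esperanza in UTC: 08:00-12:45, 14:30-21:00.
Elena in UTC: 08:45-13:00, 15:30-21:00 (subtract 2h to convert from UTC+2).
Yara in UTC: 08:15-11:45, 13:45-21:00 (add 2h to convert from UTC-2).
Chen in UTC: 08:00-11:45, 16:30-18:15, 19:30-20:15 (subtract 2h to convert from UTC+2).
Luca in UTC: 08:00-12:30, 14:00-21:00 (add 2h to convert from UTC-2).
Keanu ∩ Esperanza: 08:00-10:30, 15:30-19:00, 20:00-21:00.
Keanu ∩ Esperanza ∩ Elena: 08:45-10:30, 15:30-19:00, 20:00-21:00.
Keanu ∩ Esperanza ∩ Elena ∩ Yara: 08:45-10:30, 15:30-19:00, 20:00-21:00.
Keanu ∩ Esperanza ∩ Elena ∩ Yara ∩ Chen: 08:45-10:30, 16:30-18:15, 20:00-20:15.
Keanu ∩ Esperanza ∩ Elena ∩ Yara ∩ Chen ∩ Luca: 08:45-10:30, 16:30-18:15, 20:00-20:15.
Those are the intersection windows.

08:45-10:30, 16:30-18:15, 20:00-20:15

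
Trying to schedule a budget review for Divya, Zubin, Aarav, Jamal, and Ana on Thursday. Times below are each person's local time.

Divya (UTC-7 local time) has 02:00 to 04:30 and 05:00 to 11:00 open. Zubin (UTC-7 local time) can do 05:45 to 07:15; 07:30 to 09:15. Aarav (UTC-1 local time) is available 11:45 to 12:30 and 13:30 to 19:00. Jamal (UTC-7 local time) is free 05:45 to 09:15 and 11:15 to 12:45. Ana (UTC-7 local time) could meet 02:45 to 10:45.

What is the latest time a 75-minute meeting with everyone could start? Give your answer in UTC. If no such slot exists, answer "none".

Divya in UTC: 09:00-11:30, 12:00-18:00 (add 7h to convert from UTC-7).
Zubin in UTC: 12:45-14:15, 14:30-16:15 (add 7h to convert from UTC-7).
Aarav in UTC: 12:45-13:30, 14:30-20:00 (add 1h to convert from UTC-1).
Jamal in UTC: 12:45-16:15, 18:15-19:45 (add 7h to convert from UTC-7).
Ana in UTC: 09:45-17:45 (add 7h to convert from UTC-7).
Divya ∩ Zubin: 12:45-14:15, 14:30-16:15.
Divya ∩ Zubin ∩ Aarav: 12:45-13:30, 14:30-16:15.
Divya ∩ Zubin ∩ Aarav ∩ Jamal: 12:45-13:30, 14:30-16:15.
Divya ∩ Zubin ∩ Aarav ∩ Jamal ∩ Ana: 12:45-13:30, 14:30-16:15.
The last common window of at least 75 minutes is 14:30-16:15; a 75-minute meeting can start as late as 15:00 and still end by 16:15.

15:00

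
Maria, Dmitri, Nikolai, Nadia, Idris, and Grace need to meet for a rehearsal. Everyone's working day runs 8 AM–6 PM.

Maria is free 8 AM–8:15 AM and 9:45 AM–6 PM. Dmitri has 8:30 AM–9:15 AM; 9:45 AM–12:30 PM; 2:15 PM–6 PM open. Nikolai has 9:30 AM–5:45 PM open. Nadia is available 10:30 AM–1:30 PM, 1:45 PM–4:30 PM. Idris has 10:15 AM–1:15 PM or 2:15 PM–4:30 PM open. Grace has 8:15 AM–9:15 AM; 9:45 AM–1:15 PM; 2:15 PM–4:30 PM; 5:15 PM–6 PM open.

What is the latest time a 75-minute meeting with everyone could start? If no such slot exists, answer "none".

Maria ∩ Dmitri: 09:45-12:30, 14:15-18:00.
Maria ∩ Dmitri ∩ Nikolai: 09:45-12:30, 14:15-17:45.
Maria ∩ Dmitri ∩ Nikolai ∩ Nadia: 10:30-12:30, 14:15-16:30.
Maria ∩ Dmitri ∩ Nikolai ∩ Nadia ∩ Idris: 10:30-12:30, 14:15-16:30.
Maria ∩ Dmitri ∩ Nikolai ∩ Nadia ∩ Idris ∩ Grace: 10:30-12:30, 14:15-16:30.
The last common window of at least 75 minutes is 14:15-16:30; a 75-minute meeting can start as late as 15:15 and still end by 16:30.

15:15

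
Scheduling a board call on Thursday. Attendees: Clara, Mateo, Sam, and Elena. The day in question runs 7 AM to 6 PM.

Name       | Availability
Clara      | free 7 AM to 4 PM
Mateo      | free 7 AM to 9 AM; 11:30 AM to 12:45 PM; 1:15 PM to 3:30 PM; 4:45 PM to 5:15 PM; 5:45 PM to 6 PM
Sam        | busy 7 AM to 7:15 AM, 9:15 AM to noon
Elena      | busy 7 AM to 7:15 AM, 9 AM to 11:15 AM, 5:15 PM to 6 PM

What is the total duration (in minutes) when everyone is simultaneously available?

Clara free: 07:00-16:00.
Mateo free: 07:00-09:00, 11:30-12:45, 13:15-15:30, 16:45-17:15, 17:45-18:00.
Sam free: 07:15-09:15, 12:00-18:00 (invert busy blocks within the working day).
Elena free: 07:15-09:00, 11:15-17:15 (invert busy blocks within the working day).
Clara ∩ Mateo: 07:00-09:00, 11:30-12:45, 13:15-15:30.
Clara ∩ Mateo ∩ Sam: 07:15-09:00, 12:00-12:45, 13:15-15:30.
Clara ∩ Mateo ∩ Sam ∩ Elena: 07:15-09:00, 12:00-12:45, 13:15-15:30.
Summing the common windows: 105 + 45 + 135 = 285 minutes.

285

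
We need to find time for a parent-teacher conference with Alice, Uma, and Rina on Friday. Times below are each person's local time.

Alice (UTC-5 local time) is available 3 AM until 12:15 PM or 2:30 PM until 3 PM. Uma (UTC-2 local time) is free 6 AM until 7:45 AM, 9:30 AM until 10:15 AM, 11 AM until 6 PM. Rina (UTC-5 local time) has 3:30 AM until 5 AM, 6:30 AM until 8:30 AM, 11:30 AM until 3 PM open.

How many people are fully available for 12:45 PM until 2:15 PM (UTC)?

Alice in UTC: 08:00-17:15, 19:30-20:00 (add 5h to convert from UTC-5).
Uma in UTC: 08:00-09:45, 11:30-12:15, 13:00-20:00 (add 2h to convert from UTC-2).
Rina in UTC: 08:30-10:00, 11:30-13:30, 16:30-20:00 (add 5h to convert from UTC-5).
Alice can make the full 12:45-14:15 slot — that's 1.

1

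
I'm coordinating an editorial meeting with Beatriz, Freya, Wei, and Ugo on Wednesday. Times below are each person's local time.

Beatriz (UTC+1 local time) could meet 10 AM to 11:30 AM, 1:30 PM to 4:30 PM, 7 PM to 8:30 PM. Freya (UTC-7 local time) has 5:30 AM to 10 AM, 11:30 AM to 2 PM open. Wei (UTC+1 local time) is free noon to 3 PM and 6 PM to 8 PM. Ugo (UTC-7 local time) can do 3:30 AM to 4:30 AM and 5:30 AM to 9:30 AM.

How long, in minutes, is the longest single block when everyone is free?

Beatriz in UTC: 09:00-10:30, 12:30-15:30, 18:00-19:30 (subtract 1h to convert from UTC+1).
Freya in UTC: 12:30-17:00, 18:30-21:00 (add 7h to convert from UTC-7).
Wei in UTC: 11:00-14:00, 17:00-19:00 (subtract 1h to convert from UTC+1).
Ugo in UTC: 10:30-11:30, 12:30-16:30 (add 7h to convert from UTC-7).
Beatriz ∩ Freya: 12:30-15:30, 18:30-19:30.
Beatriz ∩ Freya ∩ Wei: 12:30-14:00, 18:30-19:00.
Beatriz ∩ Freya ∩ Wei ∩ Ugo: 12:30-14:00.
Those are the intersection windows.
The longest is 12:30-14:00 at 90 minutes.

90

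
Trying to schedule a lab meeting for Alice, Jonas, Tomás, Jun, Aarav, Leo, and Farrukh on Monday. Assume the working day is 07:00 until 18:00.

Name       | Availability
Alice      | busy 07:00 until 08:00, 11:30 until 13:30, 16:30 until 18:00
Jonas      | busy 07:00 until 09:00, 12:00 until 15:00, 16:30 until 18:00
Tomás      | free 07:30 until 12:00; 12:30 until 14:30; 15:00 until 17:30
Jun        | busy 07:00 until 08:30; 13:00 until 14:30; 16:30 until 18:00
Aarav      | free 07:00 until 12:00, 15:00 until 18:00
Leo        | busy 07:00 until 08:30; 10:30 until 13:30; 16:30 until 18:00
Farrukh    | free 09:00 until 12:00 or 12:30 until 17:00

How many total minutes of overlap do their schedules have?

Alice free: 08:00-11:30, 13:30-16:30 (invert busy blocks within the working day).
Jonas free: 09:00-12:00, 15:00-16:30 (invert busy blocks within the working day).
Tomás free: 07:30-12:00, 12:30-14:30, 15:00-17:30.
Jun free: 08:30-13:00, 14:30-16:30 (invert busy blocks within the working day).
Aarav free: 07:00-12:00, 15:00-18:00.
Leo free: 08:30-10:30, 13:30-16:30 (invert busy blocks within the working day).
Farrukh free: 09:00-12:00, 12:30-17:00.
Alice ∩ Jonas: 09:00-11:30, 15:00-16:30.
Alice ∩ Jonas ∩ Tomás: 09:00-11:30, 15:00-16:30.
Alice ∩ Jonas ∩ Tomás ∩ Jun: 09:00-11:30, 15:00-16:30.
Alice ∩ Jonas ∩ Tomás ∩ Jun ∩ Aarav: 09:00-11:30, 15:00-16:30.
Alice ∩ Jonas ∩ Tomás ∩ Jun ∩ Aarav ∩ Leo: 09:00-10:30, 15:00-16:30.
Alice ∩ Jonas ∩ Tomás ∩ Jun ∩ Aarav ∩ Leo ∩ Farrukh: 09:00-10:30, 15:00-16:30.
Summing the common windows: 90 + 90 = 180 minutes.

180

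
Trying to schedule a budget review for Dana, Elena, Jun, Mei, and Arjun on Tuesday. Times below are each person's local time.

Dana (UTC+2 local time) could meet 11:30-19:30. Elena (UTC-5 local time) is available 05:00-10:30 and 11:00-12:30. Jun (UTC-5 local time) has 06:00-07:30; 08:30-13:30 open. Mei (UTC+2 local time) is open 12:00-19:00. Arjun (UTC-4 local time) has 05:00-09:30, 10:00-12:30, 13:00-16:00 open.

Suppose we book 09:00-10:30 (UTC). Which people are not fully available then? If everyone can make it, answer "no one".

Dana, Elena, Jun, Mei

Dana in UTC: 09:30-17:30 (subtract 2h to convert from UTC+2).
Elena in UTC: 10:00-15:30, 16:00-17:30 (add 5h to convert from UTC-5).
Jun in UTC: 11:00-12:30, 13:30-18:30 (add 5h to convert from UTC-5).
Mei in UTC: 10:00-17:00 (subtract 2h to convert from UTC+2).
Arjun in UTC: 09:00-13:30, 14:00-16:30, 17:00-20:00 (add 4h to convert from UTC-4).
Dana: not fully free for 09:00-10:30. Elena: not fully free for 09:00-10:30. Jun: not fully free for 09:00-10:30. Mei: not fully free for 09:00-10:30. Arjun: free for 09:00-10:30.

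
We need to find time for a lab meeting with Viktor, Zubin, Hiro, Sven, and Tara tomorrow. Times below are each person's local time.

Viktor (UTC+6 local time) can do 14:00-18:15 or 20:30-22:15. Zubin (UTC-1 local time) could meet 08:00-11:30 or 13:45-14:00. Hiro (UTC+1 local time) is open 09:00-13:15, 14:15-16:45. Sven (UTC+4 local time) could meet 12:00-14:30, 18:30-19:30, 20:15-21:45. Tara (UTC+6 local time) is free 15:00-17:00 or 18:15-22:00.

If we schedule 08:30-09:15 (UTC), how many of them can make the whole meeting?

Viktor in UTC: 08:00-12:15, 14:30-16:15 (subtract 6h to convert from UTC+6).
Zubin in UTC: 09:00-12:30, 14:45-15:00 (add 1h to convert from UTC-1).
Hiro in UTC: 08:00-12:15, 13:15-15:45 (subtract 1h to convert from UTC+1).
Sven in UTC: 08:00-10:30, 14:30-15:30, 16:15-17:45 (subtract 4h to convert from UTC+4).
Tara in UTC: 09:00-11:00, 12:15-16:00 (subtract 6h to convert from UTC+6).
Viktor, Hiro, and Sven can make the full 08:30-09:15 slot — that's 3.

3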